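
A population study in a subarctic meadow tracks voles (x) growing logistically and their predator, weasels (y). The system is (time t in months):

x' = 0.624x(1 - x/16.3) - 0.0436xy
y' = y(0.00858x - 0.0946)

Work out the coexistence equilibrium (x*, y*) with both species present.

x* ≈ 11, y* ≈ 4.63

From dy/dt = 0 with y > 0: 0.00858x* = 0.0946, so x* = 11.
Substitute into dx/dt = 0: 0.624(1 - 11/16.3) = 0.0436y*.
The bracket is 0.324, giving y* = 0.202/0.0436 = 4.63.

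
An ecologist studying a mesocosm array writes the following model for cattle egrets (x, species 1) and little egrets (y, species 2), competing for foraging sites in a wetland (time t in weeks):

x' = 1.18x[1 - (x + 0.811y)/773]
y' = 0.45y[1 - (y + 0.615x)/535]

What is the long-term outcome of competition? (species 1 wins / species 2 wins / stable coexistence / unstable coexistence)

Compare the nullcline intercepts: K1/α12 = 773/0.811 = 953 > K2 = 535; K2/α21 = 535/0.615 = 870 > K1 = 773.
Since both inequalities hold, each species can invade when rare, so the interior equilibrium is stable.

stable coexistence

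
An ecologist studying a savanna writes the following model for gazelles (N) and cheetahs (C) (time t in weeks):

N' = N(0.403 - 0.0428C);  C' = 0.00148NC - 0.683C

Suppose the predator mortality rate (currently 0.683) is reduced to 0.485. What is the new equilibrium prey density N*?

N* ≈ 328

At the interior fixed point, setting dC/dt = 0 with C > 0 fixes N* = (predator death rate)/(NC coefficient) — independent of the other coefficients.
With the change, N* = 0.485/0.00148 = 328; it falls from 461.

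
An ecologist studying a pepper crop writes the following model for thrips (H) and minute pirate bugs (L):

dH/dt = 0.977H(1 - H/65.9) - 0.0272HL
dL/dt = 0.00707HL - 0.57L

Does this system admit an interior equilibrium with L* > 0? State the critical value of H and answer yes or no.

Threshold H = 80.6; K < 80.6, so no, the predator goes extinct.

The predator equation gives dL/dt > 0 only when H > 0.57/0.00707 = 80.6.
Without the predator, H → K = 65.9. Since 65.9 < 80.6, the predator cannot invade.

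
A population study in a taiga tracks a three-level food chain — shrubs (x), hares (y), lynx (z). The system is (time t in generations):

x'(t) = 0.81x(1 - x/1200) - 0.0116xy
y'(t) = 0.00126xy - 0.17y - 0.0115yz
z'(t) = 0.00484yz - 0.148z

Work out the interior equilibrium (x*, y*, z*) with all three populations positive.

From dz/dt = 0: 0.00484y* = 0.148, so y* = 30.6.
From dx/dt = 0: 0.81(1 - x*/1200) = 0.0116·30.6, giving x* = 1200·(1 - 0.438) = 675.
From dy/dt = 0: 0.00126·675 - 0.17 = 0.0115z*, so z* = 0.68/0.0115 = 59.1.

x* ≈ 675, y* ≈ 30.6, z* ≈ 59.1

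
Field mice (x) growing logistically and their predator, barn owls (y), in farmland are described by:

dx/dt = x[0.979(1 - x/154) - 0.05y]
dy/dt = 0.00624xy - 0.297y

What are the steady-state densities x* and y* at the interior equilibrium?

From dy/dt = 0 with y > 0: 0.00624x* = 0.297, so x* = 47.6.
Substitute into dx/dt = 0: 0.979(1 - 47.6/154) = 0.05y*.
The bracket is 0.691, giving y* = 0.676/0.05 = 13.5.

x* ≈ 47.6, y* ≈ 13.5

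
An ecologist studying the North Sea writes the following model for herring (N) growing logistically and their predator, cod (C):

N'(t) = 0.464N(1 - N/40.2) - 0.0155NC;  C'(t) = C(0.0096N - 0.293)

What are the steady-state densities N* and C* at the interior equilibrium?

N* ≈ 30.5, C* ≈ 7.21

From dC/dt = 0 with C > 0: 0.0096N* = 0.293, so N* = 30.5.
Substitute into dN/dt = 0: 0.464(1 - 30.5/40.2) = 0.0155C*.
The bracket is 0.241, giving C* = 0.112/0.0155 = 7.21.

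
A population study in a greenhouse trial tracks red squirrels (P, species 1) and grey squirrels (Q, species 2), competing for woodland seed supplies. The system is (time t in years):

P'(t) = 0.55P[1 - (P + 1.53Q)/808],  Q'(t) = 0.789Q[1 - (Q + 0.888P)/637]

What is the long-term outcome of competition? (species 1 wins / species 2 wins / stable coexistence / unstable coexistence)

Compare the nullcline intercepts: K1/α12 = 808/1.53 = 528 < K2 = 637; K2/α21 = 637/0.888 = 717 < K1 = 808.
Since both are reversed, neither can invade when rare; the interior point is a saddle.

unstable coexistence (outcome depends on initial conditions)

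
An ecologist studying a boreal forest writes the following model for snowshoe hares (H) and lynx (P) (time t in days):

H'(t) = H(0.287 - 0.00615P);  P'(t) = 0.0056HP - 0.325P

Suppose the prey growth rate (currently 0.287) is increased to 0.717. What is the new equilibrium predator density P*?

P* ≈ 117

At the interior fixed point, setting dH/dt = 0 with H > 0 fixes P* = (prey growth rate)/(HP coefficient) — independent of the other coefficients.
With the change, P* = 0.717/0.00615 = 117; it rises from 46.7.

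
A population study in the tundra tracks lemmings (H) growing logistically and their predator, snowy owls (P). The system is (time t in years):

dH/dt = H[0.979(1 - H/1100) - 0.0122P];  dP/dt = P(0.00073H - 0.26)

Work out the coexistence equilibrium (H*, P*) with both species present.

From dP/dt = 0 with P > 0: 0.00073H* = 0.26, so H* = 356.
Substitute into dH/dt = 0: 0.979(1 - 356/1100) = 0.0122P*.
The bracket is 0.676, giving P* = 0.662/0.0122 = 54.3.

H* ≈ 356, P* ≈ 54.3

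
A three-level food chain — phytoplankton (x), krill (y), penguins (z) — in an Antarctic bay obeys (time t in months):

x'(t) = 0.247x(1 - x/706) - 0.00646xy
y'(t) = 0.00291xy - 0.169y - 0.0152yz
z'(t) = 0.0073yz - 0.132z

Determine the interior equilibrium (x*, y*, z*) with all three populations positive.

From dz/dt = 0: 0.0073y* = 0.132, so y* = 18.1.
From dx/dt = 0: 0.247(1 - x*/706) = 0.00646·18.1, giving x* = 706·(1 - 0.473) = 372.
From dy/dt = 0: 0.00291·372 - 0.169 = 0.0152z*, so z* = 0.914/0.0152 = 60.1.

x* ≈ 372, y* ≈ 18.1, z* ≈ 60.1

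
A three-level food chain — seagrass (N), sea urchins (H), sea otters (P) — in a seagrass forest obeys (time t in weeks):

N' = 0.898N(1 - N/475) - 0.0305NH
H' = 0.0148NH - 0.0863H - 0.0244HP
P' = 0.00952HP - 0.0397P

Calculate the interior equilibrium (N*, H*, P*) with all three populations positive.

From dP/dt = 0: 0.00952H* = 0.0397, so H* = 4.17.
From dN/dt = 0: 0.898(1 - N*/475) = 0.0305·4.17, giving N* = 475·(1 - 0.142) = 408.
From dH/dt = 0: 0.0148·408 - 0.0863 = 0.0244P*, so P* = 5.95/0.0244 = 244.

N* ≈ 408, H* ≈ 4.17, P* ≈ 244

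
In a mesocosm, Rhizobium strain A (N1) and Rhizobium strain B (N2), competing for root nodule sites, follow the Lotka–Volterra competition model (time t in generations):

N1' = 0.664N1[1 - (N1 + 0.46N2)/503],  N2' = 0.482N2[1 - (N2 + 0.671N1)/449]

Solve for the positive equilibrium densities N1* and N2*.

N1* ≈ 429, N2* ≈ 161

Setting both brackets to zero gives the nullclines N1 + 0.46N2 = 503 and 0.671N1 + N2 = 449.
Substituting N2 = 449 - 0.671N1 into the first: N1(1 - 0.46·0.671) = 503 - 0.46·449.
So N1* = 296/0.691 = 429, and then N2* = 449 - 0.671·429 = 161.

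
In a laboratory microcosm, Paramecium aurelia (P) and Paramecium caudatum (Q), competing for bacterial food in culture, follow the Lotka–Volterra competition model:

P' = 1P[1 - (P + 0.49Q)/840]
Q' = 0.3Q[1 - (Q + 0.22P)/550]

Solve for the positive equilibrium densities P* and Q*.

Setting both brackets to zero gives the nullclines P + 0.49Q = 840 and 0.22P + Q = 550.
Substituting Q = 550 - 0.22P into the first: P(1 - 0.49·0.22) = 840 - 0.49·550.
So P* = 570/0.892 = 639, and then Q* = 550 - 0.22·639 = 409.

P* ≈ 639, Q* ≈ 409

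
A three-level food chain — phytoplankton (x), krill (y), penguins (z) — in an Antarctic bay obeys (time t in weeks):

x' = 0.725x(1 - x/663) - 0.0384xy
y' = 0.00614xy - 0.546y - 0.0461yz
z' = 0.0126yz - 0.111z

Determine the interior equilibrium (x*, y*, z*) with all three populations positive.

From dz/dt = 0: 0.0126y* = 0.111, so y* = 8.81.
From dx/dt = 0: 0.725(1 - x*/663) = 0.0384·8.81, giving x* = 663·(1 - 0.467) = 354.
From dy/dt = 0: 0.00614·354 - 0.546 = 0.0461z*, so z* = 1.63/0.0461 = 35.3.

x* ≈ 354, y* ≈ 8.81, z* ≈ 35.3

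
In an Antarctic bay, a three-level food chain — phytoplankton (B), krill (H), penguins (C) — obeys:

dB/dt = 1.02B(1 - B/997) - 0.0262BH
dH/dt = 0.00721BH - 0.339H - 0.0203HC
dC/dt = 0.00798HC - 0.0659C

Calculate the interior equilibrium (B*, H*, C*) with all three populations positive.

From dC/dt = 0: 0.00798H* = 0.0659, so H* = 8.26.
From dB/dt = 0: 1.02(1 - B*/997) = 0.0262·8.26, giving B* = 997·(1 - 0.212) = 786.
From dH/dt = 0: 0.00721·786 - 0.339 = 0.0203C*, so C* = 5.32/0.0203 = 262.

B* ≈ 786, H* ≈ 8.26, C* ≈ 262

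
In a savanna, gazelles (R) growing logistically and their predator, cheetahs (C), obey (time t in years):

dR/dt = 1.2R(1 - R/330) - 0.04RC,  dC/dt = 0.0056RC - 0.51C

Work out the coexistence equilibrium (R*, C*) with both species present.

From dC/dt = 0 with C > 0: 0.0056R* = 0.51, so R* = 91.1.
Substitute into dR/dt = 0: 1.2(1 - 91.1/330) = 0.04C*.
The bracket is 0.724, giving C* = 0.869/0.04 = 21.7.

R* ≈ 91.1, C* ≈ 21.7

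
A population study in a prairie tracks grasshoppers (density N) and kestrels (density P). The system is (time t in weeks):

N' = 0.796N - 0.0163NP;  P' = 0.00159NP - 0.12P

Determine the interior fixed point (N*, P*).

N* ≈ 75.5, P* ≈ 48.8

Set dP/dt = 0 with P > 0: 0.00159N - 0.12 = 0, so N* = 0.12/0.00159 = 75.5.
Set dN/dt = 0 with N > 0: 0.796 - 0.0163P = 0, so P* = 0.796/0.0163 = 48.8.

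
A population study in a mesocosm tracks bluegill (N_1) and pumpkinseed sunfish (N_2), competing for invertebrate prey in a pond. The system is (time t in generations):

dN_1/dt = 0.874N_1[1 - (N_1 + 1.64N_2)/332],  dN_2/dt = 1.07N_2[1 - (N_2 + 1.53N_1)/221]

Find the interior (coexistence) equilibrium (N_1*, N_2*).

N_1* ≈ 20.2, N_2* ≈ 190

Setting both brackets to zero gives the nullclines N_1 + 1.64N_2 = 332 and 1.53N_1 + N_2 = 221.
Substituting N_2 = 221 - 1.53N_1 into the first: N_1(1 - 1.64·1.53) = 332 - 1.64·221.
So N_1* = -30.4/-1.51 = 20.2, and then N_2* = 221 - 1.53·20.2 = 190.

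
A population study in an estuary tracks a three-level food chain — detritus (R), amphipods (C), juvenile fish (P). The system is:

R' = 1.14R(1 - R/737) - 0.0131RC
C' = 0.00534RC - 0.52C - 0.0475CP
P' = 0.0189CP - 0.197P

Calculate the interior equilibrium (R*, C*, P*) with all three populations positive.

R* ≈ 649, C* ≈ 10.4, P* ≈ 62

From dP/dt = 0: 0.0189C* = 0.197, so C* = 10.4.
From dR/dt = 0: 1.14(1 - R*/737) = 0.0131·10.4, giving R* = 737·(1 - 0.12) = 649.
From dC/dt = 0: 0.00534·649 - 0.52 = 0.0475P*, so P* = 2.94/0.0475 = 62.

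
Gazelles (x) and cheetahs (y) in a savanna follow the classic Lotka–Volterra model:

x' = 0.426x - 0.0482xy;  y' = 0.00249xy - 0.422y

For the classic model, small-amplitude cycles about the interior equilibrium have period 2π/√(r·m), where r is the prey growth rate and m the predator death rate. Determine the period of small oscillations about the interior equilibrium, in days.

Here r = 0.426 and m = 0.422, so r·m = 0.18.
ω = √0.18 = 0.424 per day, hence T = 2π/ω ≈ 14.8 days.

T ≈ 14.8 days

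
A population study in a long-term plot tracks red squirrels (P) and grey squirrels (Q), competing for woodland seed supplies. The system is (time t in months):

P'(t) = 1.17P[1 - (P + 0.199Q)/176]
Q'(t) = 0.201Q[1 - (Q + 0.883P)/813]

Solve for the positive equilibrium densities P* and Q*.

Setting both brackets to zero gives the nullclines P + 0.199Q = 176 and 0.883P + Q = 813.
Substituting Q = 813 - 0.883P into the first: P(1 - 0.199·0.883) = 176 - 0.199·813.
So P* = 14.2/0.824 = 17.2, and then Q* = 813 - 0.883·17.2 = 798.

P* ≈ 17.2, Q* ≈ 798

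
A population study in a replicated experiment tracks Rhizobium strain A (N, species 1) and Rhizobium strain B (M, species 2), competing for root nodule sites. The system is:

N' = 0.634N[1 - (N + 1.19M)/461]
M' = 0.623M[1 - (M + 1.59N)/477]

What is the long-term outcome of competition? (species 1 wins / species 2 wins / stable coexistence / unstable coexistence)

Compare the nullcline intercepts: K1/α12 = 461/1.19 = 387 < K2 = 477; K2/α21 = 477/1.59 = 300 < K1 = 461.
Since both are reversed, neither can invade when rare; the interior point is a saddle.

unstable coexistence (outcome depends on initial conditions)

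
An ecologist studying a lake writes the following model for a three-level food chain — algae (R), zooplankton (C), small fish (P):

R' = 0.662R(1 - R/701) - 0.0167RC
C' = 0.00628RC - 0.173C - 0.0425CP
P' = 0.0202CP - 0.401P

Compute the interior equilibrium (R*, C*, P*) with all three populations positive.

From dP/dt = 0: 0.0202C* = 0.401, so C* = 19.9.
From dR/dt = 0: 0.662(1 - R*/701) = 0.0167·19.9, giving R* = 701·(1 - 0.501) = 350.
From dC/dt = 0: 0.00628·350 - 0.173 = 0.0425P*, so P* = 2.02/0.0425 = 47.6.

R* ≈ 350, C* ≈ 19.9, P* ≈ 47.6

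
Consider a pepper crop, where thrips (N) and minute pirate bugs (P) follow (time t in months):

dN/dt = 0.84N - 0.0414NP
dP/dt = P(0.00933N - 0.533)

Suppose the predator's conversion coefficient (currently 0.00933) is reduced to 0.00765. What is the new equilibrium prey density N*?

N* ≈ 69.7

At the interior fixed point, setting dP/dt = 0 with P > 0 fixes N* = (predator death rate)/(NP coefficient) — independent of the other coefficients.
With the change, N* = 0.533/0.00765 = 69.7; it rises from 57.1.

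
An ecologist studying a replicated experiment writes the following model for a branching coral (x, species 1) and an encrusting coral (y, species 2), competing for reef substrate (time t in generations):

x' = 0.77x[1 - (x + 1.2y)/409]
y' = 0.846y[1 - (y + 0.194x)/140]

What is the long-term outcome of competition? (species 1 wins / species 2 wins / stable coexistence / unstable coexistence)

stable coexistence

Compare the nullcline intercepts: K1/α12 = 409/1.2 = 341 > K2 = 140; K2/α21 = 140/0.194 = 722 > K1 = 409.
Since both inequalities hold, each species can invade when rare, so the interior equilibrium is stable.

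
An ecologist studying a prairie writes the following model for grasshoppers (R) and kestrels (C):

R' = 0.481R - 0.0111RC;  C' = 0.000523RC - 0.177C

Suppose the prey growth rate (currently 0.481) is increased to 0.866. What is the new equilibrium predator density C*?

At the interior fixed point, setting dR/dt = 0 with R > 0 fixes C* = (prey growth rate)/(RC coefficient) — independent of the other coefficients.
With the change, C* = 0.866/0.0111 = 78; it rises from 43.3.

C* ≈ 78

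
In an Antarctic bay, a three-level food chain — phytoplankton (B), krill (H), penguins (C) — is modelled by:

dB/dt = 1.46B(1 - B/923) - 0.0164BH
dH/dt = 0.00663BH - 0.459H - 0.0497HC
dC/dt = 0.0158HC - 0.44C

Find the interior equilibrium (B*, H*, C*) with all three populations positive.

B* ≈ 634, H* ≈ 27.8, C* ≈ 75.4

From dC/dt = 0: 0.0158H* = 0.44, so H* = 27.8.
From dB/dt = 0: 1.46(1 - B*/923) = 0.0164·27.8, giving B* = 923·(1 - 0.313) = 634.
From dH/dt = 0: 0.00663·634 - 0.459 = 0.0497C*, so C* = 3.75/0.0497 = 75.4.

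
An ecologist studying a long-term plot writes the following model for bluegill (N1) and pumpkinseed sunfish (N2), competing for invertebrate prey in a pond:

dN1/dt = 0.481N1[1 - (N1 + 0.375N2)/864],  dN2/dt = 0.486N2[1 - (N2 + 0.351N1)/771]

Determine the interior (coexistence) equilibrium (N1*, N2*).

N1* ≈ 662, N2* ≈ 539

Setting both brackets to zero gives the nullclines N1 + 0.375N2 = 864 and 0.351N1 + N2 = 771.
Substituting N2 = 771 - 0.351N1 into the first: N1(1 - 0.375·0.351) = 864 - 0.375·771.
So N1* = 575/0.868 = 662, and then N2* = 771 - 0.351·662 = 539.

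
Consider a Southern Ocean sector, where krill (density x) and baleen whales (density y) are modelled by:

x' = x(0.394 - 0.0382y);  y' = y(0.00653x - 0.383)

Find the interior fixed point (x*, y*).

x* ≈ 58.7, y* ≈ 10.3

Set dy/dt = 0 with y > 0: 0.00653x - 0.383 = 0, so x* = 0.383/0.00653 = 58.7.
Set dx/dt = 0 with x > 0: 0.394 - 0.0382y = 0, so y* = 0.394/0.0382 = 10.3.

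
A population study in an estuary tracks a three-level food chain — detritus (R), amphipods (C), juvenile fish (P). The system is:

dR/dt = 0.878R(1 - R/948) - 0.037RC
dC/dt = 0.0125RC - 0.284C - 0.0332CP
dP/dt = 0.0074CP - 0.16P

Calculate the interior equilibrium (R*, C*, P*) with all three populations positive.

From dP/dt = 0: 0.0074C* = 0.16, so C* = 21.6.
From dR/dt = 0: 0.878(1 - R*/948) = 0.037·21.6, giving R* = 948·(1 - 0.911) = 84.2.
From dC/dt = 0: 0.0125·84.2 - 0.284 = 0.0332P*, so P* = 0.769/0.0332 = 23.2.

R* ≈ 84.2, C* ≈ 21.6, P* ≈ 23.2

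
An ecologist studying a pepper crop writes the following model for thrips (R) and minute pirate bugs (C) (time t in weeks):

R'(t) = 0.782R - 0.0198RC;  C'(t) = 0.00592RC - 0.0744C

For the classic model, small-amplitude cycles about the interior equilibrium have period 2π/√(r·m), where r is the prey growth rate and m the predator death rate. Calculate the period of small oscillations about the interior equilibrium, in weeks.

Here r = 0.782 and m = 0.0744, so r·m = 0.0582.
ω = √0.0582 = 0.241 per week, hence T = 2π/ω ≈ 26 weeks.

T ≈ 26 weeks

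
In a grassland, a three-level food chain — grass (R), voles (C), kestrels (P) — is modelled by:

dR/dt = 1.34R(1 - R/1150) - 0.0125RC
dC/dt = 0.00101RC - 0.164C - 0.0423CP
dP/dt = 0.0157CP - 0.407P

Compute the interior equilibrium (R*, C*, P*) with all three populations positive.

From dP/dt = 0: 0.0157C* = 0.407, so C* = 25.9.
From dR/dt = 0: 1.34(1 - R*/1150) = 0.0125·25.9, giving R* = 1150·(1 - 0.242) = 872.
From dC/dt = 0: 0.00101·872 - 0.164 = 0.0423P*, so P* = 0.717/0.0423 = 16.9.

R* ≈ 872, C* ≈ 25.9, P* ≈ 16.9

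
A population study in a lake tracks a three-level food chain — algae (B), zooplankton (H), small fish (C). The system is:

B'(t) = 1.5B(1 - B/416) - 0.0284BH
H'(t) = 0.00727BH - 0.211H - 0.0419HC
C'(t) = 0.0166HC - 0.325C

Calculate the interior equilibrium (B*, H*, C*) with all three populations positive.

From dC/dt = 0: 0.0166H* = 0.325, so H* = 19.6.
From dB/dt = 0: 1.5(1 - B*/416) = 0.0284·19.6, giving B* = 416·(1 - 0.371) = 262.
From dH/dt = 0: 0.00727·262 - 0.211 = 0.0419C*, so C* = 1.69/0.0419 = 40.4.

B* ≈ 262, H* ≈ 19.6, C* ≈ 40.4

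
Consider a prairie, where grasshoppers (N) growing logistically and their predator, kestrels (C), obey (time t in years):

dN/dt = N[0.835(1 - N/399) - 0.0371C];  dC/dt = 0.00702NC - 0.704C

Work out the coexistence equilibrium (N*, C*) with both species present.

N* ≈ 100, C* ≈ 16.8

From dC/dt = 0 with C > 0: 0.00702N* = 0.704, so N* = 100.
Substitute into dN/dt = 0: 0.835(1 - 100/399) = 0.0371C*.
The bracket is 0.749, giving C* = 0.625/0.0371 = 16.8.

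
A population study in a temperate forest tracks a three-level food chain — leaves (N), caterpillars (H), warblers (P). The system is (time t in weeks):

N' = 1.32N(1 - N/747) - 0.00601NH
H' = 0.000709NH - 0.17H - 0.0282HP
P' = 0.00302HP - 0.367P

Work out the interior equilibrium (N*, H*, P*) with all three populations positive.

N* ≈ 334, H* ≈ 122, P* ≈ 2.36

From dP/dt = 0: 0.00302H* = 0.367, so H* = 122.
From dN/dt = 0: 1.32(1 - N*/747) = 0.00601·122, giving N* = 747·(1 - 0.553) = 334.
From dH/dt = 0: 0.000709·334 - 0.17 = 0.0282P*, so P* = 0.0666/0.0282 = 2.36.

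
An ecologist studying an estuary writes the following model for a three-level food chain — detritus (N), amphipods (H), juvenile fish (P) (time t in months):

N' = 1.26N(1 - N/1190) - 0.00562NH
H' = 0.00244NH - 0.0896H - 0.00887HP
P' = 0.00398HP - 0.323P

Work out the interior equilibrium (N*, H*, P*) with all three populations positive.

From dP/dt = 0: 0.00398H* = 0.323, so H* = 81.2.
From dN/dt = 0: 1.26(1 - N*/1190) = 0.00562·81.2, giving N* = 1190·(1 - 0.362) = 759.
From dH/dt = 0: 0.00244·759 - 0.0896 = 0.00887P*, so P* = 1.76/0.00887 = 199.

N* ≈ 759, H* ≈ 81.2, P* ≈ 199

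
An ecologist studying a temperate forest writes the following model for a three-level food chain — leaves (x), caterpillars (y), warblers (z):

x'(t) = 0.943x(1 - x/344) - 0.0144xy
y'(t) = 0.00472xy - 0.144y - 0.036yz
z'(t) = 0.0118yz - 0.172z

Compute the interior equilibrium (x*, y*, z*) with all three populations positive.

From dz/dt = 0: 0.0118y* = 0.172, so y* = 14.6.
From dx/dt = 0: 0.943(1 - x*/344) = 0.0144·14.6, giving x* = 344·(1 - 0.223) = 267.
From dy/dt = 0: 0.00472·267 - 0.144 = 0.036z*, so z* = 1.12/0.036 = 31.1.

x* ≈ 267, y* ≈ 14.6, z* ≈ 31.1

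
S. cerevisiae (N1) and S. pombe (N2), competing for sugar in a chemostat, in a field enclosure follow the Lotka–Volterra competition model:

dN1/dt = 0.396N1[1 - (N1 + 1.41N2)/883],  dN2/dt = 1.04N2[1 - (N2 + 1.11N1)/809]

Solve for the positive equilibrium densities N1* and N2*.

N1* ≈ 456, N2* ≈ 303

Setting both brackets to zero gives the nullclines N1 + 1.41N2 = 883 and 1.11N1 + N2 = 809.
Substituting N2 = 809 - 1.11N1 into the first: N1(1 - 1.41·1.11) = 883 - 1.41·809.
So N1* = -258/-0.565 = 456, and then N2* = 809 - 1.11·456 = 303.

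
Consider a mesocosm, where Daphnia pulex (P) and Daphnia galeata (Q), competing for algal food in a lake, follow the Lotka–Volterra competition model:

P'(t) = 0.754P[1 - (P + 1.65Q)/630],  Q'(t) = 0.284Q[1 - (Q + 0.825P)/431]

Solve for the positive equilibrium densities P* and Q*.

P* ≈ 225, Q* ≈ 246

Setting both brackets to zero gives the nullclines P + 1.65Q = 630 and 0.825P + Q = 431.
Substituting Q = 431 - 0.825P into the first: P(1 - 1.65·0.825) = 630 - 1.65·431.
So P* = -81.1/-0.361 = 225, and then Q* = 431 - 0.825·225 = 246.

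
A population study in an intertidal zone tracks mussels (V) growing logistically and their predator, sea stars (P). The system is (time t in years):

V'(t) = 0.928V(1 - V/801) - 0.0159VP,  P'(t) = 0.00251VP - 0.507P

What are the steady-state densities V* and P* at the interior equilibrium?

From dP/dt = 0 with P > 0: 0.00251V* = 0.507, so V* = 202.
Substitute into dV/dt = 0: 0.928(1 - 202/801) = 0.0159P*.
The bracket is 0.748, giving P* = 0.694/0.0159 = 43.6.

V* ≈ 202, P* ≈ 43.6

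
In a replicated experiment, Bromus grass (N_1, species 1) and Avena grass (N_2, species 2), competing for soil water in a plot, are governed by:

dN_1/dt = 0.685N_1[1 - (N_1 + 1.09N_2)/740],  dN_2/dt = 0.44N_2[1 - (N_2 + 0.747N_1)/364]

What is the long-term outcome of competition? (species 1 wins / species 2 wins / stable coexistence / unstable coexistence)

Compare the nullcline intercepts: K1/α12 = 740/1.09 = 679 > K2 = 364; K2/α21 = 364/0.747 = 487 < K1 = 740.
Since the inequalities point opposite ways, species 1 can invade but species 2 cannot.

species 1 excludes species 2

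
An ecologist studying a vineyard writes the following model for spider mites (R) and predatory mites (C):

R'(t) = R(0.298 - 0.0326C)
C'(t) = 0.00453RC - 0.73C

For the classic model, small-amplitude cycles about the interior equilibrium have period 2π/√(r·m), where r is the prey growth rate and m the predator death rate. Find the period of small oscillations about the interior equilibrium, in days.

T ≈ 13.5 days

Here r = 0.298 and m = 0.73, so r·m = 0.218.
ω = √0.218 = 0.466 per day, hence T = 2π/ω ≈ 13.5 days.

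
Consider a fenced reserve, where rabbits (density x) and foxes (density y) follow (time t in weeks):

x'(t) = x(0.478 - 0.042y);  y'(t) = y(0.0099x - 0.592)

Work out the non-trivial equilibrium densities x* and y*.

Set dy/dt = 0 with y > 0: 0.0099x - 0.592 = 0, so x* = 0.592/0.0099 = 59.8.
Set dx/dt = 0 with x > 0: 0.478 - 0.042y = 0, so y* = 0.478/0.042 = 11.4.

x* ≈ 59.8, y* ≈ 11.4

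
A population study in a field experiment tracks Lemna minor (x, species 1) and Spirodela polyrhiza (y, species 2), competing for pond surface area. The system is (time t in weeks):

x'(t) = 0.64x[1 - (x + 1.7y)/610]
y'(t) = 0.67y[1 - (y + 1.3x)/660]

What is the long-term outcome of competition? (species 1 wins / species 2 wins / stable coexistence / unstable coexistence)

unstable coexistence (outcome depends on initial conditions)

Compare the nullcline intercepts: K1/α12 = 610/1.7 = 359 < K2 = 660; K2/α21 = 660/1.3 = 508 < K1 = 610.
Since both are reversed, neither can invade when rare; the interior point is a saddle.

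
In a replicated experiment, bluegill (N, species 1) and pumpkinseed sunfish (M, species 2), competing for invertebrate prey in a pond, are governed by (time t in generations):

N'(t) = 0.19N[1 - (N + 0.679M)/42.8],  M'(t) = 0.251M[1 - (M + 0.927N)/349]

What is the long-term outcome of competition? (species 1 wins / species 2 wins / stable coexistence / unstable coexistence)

species 2 excludes species 1

Compare the nullcline intercepts: K1/α12 = 42.8/0.679 = 63 < K2 = 349; K2/α21 = 349/0.927 = 376 > K1 = 42.8.
Since the inequalities point opposite ways, species 2 can invade but species 1 cannot.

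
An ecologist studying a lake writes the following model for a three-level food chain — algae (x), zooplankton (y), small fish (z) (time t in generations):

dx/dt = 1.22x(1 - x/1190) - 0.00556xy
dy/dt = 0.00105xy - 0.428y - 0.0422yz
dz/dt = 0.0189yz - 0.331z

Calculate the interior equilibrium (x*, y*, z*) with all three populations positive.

x* ≈ 1100, y* ≈ 17.5, z* ≈ 17.1

From dz/dt = 0: 0.0189y* = 0.331, so y* = 17.5.
From dx/dt = 0: 1.22(1 - x*/1190) = 0.00556·17.5, giving x* = 1190·(1 - 0.0798) = 1100.
From dy/dt = 0: 0.00105·1100 - 0.428 = 0.0422z*, so z* = 0.722/0.0422 = 17.1.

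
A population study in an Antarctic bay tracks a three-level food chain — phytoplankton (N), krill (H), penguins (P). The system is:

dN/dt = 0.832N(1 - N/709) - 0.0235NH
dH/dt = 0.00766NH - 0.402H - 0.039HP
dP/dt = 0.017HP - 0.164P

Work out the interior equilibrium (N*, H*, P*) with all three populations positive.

From dP/dt = 0: 0.017H* = 0.164, so H* = 9.65.
From dN/dt = 0: 0.832(1 - N*/709) = 0.0235·9.65, giving N* = 709·(1 - 0.272) = 516.
From dH/dt = 0: 0.00766·516 - 0.402 = 0.039P*, so P* = 3.55/0.039 = 91.

N* ≈ 516, H* ≈ 9.65, P* ≈ 91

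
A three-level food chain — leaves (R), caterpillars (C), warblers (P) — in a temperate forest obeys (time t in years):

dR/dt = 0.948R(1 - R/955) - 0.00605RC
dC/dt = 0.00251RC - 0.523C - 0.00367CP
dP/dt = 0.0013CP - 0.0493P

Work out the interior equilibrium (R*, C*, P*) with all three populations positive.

R* ≈ 724, C* ≈ 37.9, P* ≈ 353

From dP/dt = 0: 0.0013C* = 0.0493, so C* = 37.9.
From dR/dt = 0: 0.948(1 - R*/955) = 0.00605·37.9, giving R* = 955·(1 - 0.242) = 724.
From dC/dt = 0: 0.00251·724 - 0.523 = 0.00367P*, so P* = 1.29/0.00367 = 353.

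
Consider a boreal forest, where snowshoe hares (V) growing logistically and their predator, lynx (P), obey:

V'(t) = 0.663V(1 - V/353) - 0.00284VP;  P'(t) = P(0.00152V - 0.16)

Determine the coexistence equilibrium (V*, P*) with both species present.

From dP/dt = 0 with P > 0: 0.00152V* = 0.16, so V* = 105.
Substitute into dV/dt = 0: 0.663(1 - 105/353) = 0.00284P*.
The bracket is 0.702, giving P* = 0.465/0.00284 = 164.

V* ≈ 105, P* ≈ 164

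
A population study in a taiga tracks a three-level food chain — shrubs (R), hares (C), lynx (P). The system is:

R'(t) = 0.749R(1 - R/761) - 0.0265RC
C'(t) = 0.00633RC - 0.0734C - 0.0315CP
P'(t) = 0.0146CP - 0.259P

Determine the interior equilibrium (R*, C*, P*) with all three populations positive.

R* ≈ 283, C* ≈ 17.7, P* ≈ 54.6

From dP/dt = 0: 0.0146C* = 0.259, so C* = 17.7.
From dR/dt = 0: 0.749(1 - R*/761) = 0.0265·17.7, giving R* = 761·(1 - 0.628) = 283.
From dC/dt = 0: 0.00633·283 - 0.0734 = 0.0315P*, so P* = 1.72/0.0315 = 54.6.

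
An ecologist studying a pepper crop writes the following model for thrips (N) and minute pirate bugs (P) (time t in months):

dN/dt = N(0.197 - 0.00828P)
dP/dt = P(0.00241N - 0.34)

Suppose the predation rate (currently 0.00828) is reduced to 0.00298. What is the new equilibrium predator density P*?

At the interior fixed point, setting dN/dt = 0 with N > 0 fixes P* = (prey growth rate)/(NP coefficient) — independent of the other coefficients.
With the change, P* = 0.197/0.00298 = 66.1; it rises from 23.8.

P* ≈ 66.1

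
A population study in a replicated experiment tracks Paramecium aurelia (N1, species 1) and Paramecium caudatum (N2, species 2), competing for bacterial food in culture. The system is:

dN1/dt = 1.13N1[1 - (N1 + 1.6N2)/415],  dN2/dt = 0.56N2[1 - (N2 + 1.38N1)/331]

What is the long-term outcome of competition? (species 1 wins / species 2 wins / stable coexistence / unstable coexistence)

Compare the nullcline intercepts: K1/α12 = 415/1.6 = 259 < K2 = 331; K2/α21 = 331/1.38 = 240 < K1 = 415.
Since both are reversed, neither can invade when rare; the interior point is a saddle.

unstable coexistence (outcome depends on initial conditions)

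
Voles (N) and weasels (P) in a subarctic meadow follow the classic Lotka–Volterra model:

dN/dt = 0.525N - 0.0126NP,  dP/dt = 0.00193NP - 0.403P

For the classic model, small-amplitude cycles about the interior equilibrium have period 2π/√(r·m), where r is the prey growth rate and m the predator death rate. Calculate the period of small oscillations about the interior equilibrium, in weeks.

T ≈ 13.7 weeks

Here r = 0.525 and m = 0.403, so r·m = 0.212.
ω = √0.212 = 0.46 per week, hence T = 2π/ω ≈ 13.7 weeks.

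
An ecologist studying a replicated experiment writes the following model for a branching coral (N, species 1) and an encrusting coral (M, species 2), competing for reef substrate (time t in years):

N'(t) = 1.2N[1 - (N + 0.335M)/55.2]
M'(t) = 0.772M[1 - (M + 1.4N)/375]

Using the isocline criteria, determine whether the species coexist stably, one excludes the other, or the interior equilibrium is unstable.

Compare the nullcline intercepts: K1/α12 = 55.2/0.335 = 165 < K2 = 375; K2/α21 = 375/1.4 = 268 > K1 = 55.2.
Since the inequalities point opposite ways, species 2 can invade but species 1 cannot.

species 2 excludes species 1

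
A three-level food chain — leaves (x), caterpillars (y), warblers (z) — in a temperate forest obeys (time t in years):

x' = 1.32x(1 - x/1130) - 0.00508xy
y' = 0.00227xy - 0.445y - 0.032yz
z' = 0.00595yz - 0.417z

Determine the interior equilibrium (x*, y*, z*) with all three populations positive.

x* ≈ 825, y* ≈ 70.1, z* ≈ 44.6

From dz/dt = 0: 0.00595y* = 0.417, so y* = 70.1.
From dx/dt = 0: 1.32(1 - x*/1130) = 0.00508·70.1, giving x* = 1130·(1 - 0.27) = 825.
From dy/dt = 0: 0.00227·825 - 0.445 = 0.032z*, so z* = 1.43/0.032 = 44.6.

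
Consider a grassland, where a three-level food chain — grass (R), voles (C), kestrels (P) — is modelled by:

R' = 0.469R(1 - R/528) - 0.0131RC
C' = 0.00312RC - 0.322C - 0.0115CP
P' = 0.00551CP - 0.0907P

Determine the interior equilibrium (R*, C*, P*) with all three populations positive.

R* ≈ 285, C* ≈ 16.5, P* ≈ 49.4

From dP/dt = 0: 0.00551C* = 0.0907, so C* = 16.5.
From dR/dt = 0: 0.469(1 - R*/528) = 0.0131·16.5, giving R* = 528·(1 - 0.46) = 285.
From dC/dt = 0: 0.00312·285 - 0.322 = 0.0115P*, so P* = 0.568/0.0115 = 49.4.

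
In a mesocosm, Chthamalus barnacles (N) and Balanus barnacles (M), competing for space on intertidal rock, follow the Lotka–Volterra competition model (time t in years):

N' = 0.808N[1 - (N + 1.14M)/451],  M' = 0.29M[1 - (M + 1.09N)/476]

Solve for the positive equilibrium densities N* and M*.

Setting both brackets to zero gives the nullclines N + 1.14M = 451 and 1.09N + M = 476.
Substituting M = 476 - 1.09N into the first: N(1 - 1.14·1.09) = 451 - 1.14·476.
So N* = -91.6/-0.243 = 378, and then M* = 476 - 1.09·378 = 64.3.

N* ≈ 378, M* ≈ 64.3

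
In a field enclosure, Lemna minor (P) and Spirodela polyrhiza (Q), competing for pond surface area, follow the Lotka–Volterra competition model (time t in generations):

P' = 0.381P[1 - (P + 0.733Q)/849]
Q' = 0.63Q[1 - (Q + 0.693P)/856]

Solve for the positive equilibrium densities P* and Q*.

Setting both brackets to zero gives the nullclines P + 0.733Q = 849 and 0.693P + Q = 856.
Substituting Q = 856 - 0.693P into the first: P(1 - 0.733·0.693) = 849 - 0.733·856.
So P* = 222/0.492 = 450, and then Q* = 856 - 0.693·450 = 544.

P* ≈ 450, Q* ≈ 544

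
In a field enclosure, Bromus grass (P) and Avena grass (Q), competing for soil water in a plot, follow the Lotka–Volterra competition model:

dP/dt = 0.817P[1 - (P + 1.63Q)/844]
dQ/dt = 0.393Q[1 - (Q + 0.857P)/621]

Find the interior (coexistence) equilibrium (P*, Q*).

Setting both brackets to zero gives the nullclines P + 1.63Q = 844 and 0.857P + Q = 621.
Substituting Q = 621 - 0.857P into the first: P(1 - 1.63·0.857) = 844 - 1.63·621.
So P* = -168/-0.397 = 424, and then Q* = 621 - 0.857·424 = 258.

P* ≈ 424, Q* ≈ 258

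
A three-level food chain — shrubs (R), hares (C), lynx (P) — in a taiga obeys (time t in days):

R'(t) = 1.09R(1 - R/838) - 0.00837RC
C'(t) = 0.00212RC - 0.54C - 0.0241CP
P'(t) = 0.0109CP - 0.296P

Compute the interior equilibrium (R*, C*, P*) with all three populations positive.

R* ≈ 663, C* ≈ 27.2, P* ≈ 35.9

From dP/dt = 0: 0.0109C* = 0.296, so C* = 27.2.
From dR/dt = 0: 1.09(1 - R*/838) = 0.00837·27.2, giving R* = 838·(1 - 0.209) = 663.
From dC/dt = 0: 0.00212·663 - 0.54 = 0.0241P*, so P* = 0.866/0.0241 = 35.9.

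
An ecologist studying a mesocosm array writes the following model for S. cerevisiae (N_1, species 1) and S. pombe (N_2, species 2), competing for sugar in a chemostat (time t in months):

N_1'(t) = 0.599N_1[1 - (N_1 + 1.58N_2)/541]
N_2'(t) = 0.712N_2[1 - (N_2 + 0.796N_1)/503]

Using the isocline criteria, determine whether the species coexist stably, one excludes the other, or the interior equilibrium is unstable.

species 2 excludes species 1

Compare the nullcline intercepts: K1/α12 = 541/1.58 = 342 < K2 = 503; K2/α21 = 503/0.796 = 632 > K1 = 541.
Since the inequalities point opposite ways, species 2 can invade but species 1 cannot.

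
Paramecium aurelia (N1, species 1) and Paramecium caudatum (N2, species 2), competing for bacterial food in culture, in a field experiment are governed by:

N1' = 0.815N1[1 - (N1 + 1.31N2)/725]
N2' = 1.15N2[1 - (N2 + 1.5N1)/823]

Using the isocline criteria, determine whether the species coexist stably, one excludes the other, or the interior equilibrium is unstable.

Compare the nullcline intercepts: K1/α12 = 725/1.31 = 553 < K2 = 823; K2/α21 = 823/1.5 = 549 < K1 = 725.
Since both are reversed, neither can invade when rare; the interior point is a saddle.

unstable coexistence (outcome depends on initial conditions)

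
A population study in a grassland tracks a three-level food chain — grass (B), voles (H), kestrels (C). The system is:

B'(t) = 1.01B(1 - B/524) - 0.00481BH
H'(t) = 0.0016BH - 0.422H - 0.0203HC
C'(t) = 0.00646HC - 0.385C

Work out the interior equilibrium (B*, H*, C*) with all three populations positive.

From dC/dt = 0: 0.00646H* = 0.385, so H* = 59.6.
From dB/dt = 0: 1.01(1 - B*/524) = 0.00481·59.6, giving B* = 524·(1 - 0.284) = 375.
From dH/dt = 0: 0.0016·375 - 0.422 = 0.0203C*, so C* = 0.178/0.0203 = 8.79.

B* ≈ 375, H* ≈ 59.6, C* ≈ 8.79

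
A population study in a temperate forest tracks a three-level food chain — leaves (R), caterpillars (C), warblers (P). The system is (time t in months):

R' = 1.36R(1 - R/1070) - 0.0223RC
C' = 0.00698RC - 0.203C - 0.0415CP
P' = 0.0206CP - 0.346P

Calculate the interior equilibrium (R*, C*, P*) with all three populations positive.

R* ≈ 775, C* ≈ 16.8, P* ≈ 126

From dP/dt = 0: 0.0206C* = 0.346, so C* = 16.8.
From dR/dt = 0: 1.36(1 - R*/1070) = 0.0223·16.8, giving R* = 1070·(1 - 0.275) = 775.
From dC/dt = 0: 0.00698·775 - 0.203 = 0.0415P*, so P* = 5.21/0.0415 = 126.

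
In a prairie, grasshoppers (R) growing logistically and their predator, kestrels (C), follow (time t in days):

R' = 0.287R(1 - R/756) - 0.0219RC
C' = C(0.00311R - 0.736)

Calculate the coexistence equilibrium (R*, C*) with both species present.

R* ≈ 237, C* ≈ 9

From dC/dt = 0 with C > 0: 0.00311R* = 0.736, so R* = 237.
Substitute into dR/dt = 0: 0.287(1 - 237/756) = 0.0219C*.
The bracket is 0.687, giving C* = 0.197/0.0219 = 9.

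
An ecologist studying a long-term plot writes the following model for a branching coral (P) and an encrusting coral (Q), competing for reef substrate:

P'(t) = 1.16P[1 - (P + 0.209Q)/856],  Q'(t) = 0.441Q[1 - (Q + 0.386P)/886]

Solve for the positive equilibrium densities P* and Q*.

P* ≈ 730, Q* ≈ 604

Setting both brackets to zero gives the nullclines P + 0.209Q = 856 and 0.386P + Q = 886.
Substituting Q = 886 - 0.386P into the first: P(1 - 0.209·0.386) = 856 - 0.209·886.
So P* = 671/0.919 = 730, and then Q* = 886 - 0.386·730 = 604.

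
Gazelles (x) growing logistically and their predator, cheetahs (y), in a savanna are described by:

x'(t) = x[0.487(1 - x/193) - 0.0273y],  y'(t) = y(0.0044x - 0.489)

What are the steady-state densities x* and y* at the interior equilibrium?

x* ≈ 111, y* ≈ 7.57

From dy/dt = 0 with y > 0: 0.0044x* = 0.489, so x* = 111.
Substitute into dx/dt = 0: 0.487(1 - 111/193) = 0.0273y*.
The bracket is 0.424, giving y* = 0.207/0.0273 = 7.57.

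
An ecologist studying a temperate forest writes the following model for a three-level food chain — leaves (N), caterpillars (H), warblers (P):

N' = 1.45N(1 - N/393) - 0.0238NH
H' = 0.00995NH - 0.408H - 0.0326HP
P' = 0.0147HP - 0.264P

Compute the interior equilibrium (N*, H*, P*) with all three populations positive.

N* ≈ 277, H* ≈ 18, P* ≈ 72.1

From dP/dt = 0: 0.0147H* = 0.264, so H* = 18.
From dN/dt = 0: 1.45(1 - N*/393) = 0.0238·18, giving N* = 393·(1 - 0.295) = 277.
From dH/dt = 0: 0.00995·277 - 0.408 = 0.0326P*, so P* = 2.35/0.0326 = 72.1.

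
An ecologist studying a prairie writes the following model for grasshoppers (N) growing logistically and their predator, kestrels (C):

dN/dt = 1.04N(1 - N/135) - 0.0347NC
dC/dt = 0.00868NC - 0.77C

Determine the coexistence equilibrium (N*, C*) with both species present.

From dC/dt = 0 with C > 0: 0.00868N* = 0.77, so N* = 88.7.
Substitute into dN/dt = 0: 1.04(1 - 88.7/135) = 0.0347C*.
The bracket is 0.343, giving C* = 0.357/0.0347 = 10.3.

N* ≈ 88.7, C* ≈ 10.3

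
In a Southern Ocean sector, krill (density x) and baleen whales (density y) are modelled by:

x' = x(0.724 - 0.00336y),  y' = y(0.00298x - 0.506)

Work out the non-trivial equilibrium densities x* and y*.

Set dy/dt = 0 with y > 0: 0.00298x - 0.506 = 0, so x* = 0.506/0.00298 = 170.
Set dx/dt = 0 with x > 0: 0.724 - 0.00336y = 0, so y* = 0.724/0.00336 = 215.

x* ≈ 170, y* ≈ 215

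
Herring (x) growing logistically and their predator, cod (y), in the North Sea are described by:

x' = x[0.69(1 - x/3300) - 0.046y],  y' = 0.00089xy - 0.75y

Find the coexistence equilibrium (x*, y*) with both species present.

From dy/dt = 0 with y > 0: 0.00089x* = 0.75, so x* = 843.
Substitute into dx/dt = 0: 0.69(1 - 843/3300) = 0.046y*.
The bracket is 0.745, giving y* = 0.514/0.046 = 11.2.

x* ≈ 843, y* ≈ 11.2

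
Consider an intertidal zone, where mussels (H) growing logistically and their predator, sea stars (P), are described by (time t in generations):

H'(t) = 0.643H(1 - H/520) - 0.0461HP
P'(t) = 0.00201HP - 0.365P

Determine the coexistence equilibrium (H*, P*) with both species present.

From dP/dt = 0 with P > 0: 0.00201H* = 0.365, so H* = 182.
Substitute into dH/dt = 0: 0.643(1 - 182/520) = 0.0461P*.
The bracket is 0.651, giving P* = 0.418/0.0461 = 9.08.

H* ≈ 182, P* ≈ 9.08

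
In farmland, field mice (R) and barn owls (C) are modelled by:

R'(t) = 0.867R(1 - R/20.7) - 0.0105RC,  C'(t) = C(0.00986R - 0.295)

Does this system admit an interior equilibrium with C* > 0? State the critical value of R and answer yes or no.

The predator equation gives dC/dt > 0 only when R > 0.295/0.00986 = 29.9.
Without the predator, R → K = 20.7. Since 20.7 < 29.9, the predator cannot invade.

Threshold R = 29.9; K < 29.9, so no, the predator goes extinct.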